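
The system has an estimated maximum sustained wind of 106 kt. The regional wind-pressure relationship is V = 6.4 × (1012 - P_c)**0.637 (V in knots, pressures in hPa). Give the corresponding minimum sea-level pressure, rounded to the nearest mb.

930 mb

ΔP = (V / 6.4)^(1/0.637) = (106/6.4)^1.570.
106/6.4 = 16.562; 16.562^1.570 ≈ 82.01 mb.
P_c = 1012 − 82.01 = 929.99 ≈ 930 mb.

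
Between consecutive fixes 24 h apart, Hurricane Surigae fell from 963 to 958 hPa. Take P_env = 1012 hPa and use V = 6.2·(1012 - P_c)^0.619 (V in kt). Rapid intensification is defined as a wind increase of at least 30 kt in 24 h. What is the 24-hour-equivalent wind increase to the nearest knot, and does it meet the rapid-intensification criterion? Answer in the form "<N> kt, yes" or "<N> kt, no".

V₁: ΔP = 49, V ≈ 6.2 × 49^0.619 ≈ 68.96 kt.
V₂: ΔP = 54, V ≈ 6.2 × 54^0.619 ≈ 73.24 kt.
ΔV over 24 h = 4.28 kt → 24 h equivalent = 4.28 × 24/24 ≈ 4.28 kt.
4 kt < 30 kt ⇒ not rapid intensification.

4 kt, no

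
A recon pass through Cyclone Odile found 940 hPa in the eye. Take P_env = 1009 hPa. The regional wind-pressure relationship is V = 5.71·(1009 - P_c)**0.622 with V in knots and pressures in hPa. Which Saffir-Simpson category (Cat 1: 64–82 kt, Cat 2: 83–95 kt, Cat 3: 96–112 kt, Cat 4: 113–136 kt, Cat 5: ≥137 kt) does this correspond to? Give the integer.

1

ΔP = 1009 − 940 = 69 hPa.
V ≈ 5.71 × 69^0.622 = 5.71 × 13.92 ≈ 80 kt.
80 kt falls in the Category 1 band.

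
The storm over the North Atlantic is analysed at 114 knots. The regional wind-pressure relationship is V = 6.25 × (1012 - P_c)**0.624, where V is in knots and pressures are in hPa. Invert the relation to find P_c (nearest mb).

907 mb

ΔP = (V / 6.25)^(1/0.624) = (114/6.25)^1.603.
114/6.25 = 18.240; 18.240^1.603 ≈ 104.92 mb.
P_c = 1012 − 104.92 = 907.08 ≈ 907 mb.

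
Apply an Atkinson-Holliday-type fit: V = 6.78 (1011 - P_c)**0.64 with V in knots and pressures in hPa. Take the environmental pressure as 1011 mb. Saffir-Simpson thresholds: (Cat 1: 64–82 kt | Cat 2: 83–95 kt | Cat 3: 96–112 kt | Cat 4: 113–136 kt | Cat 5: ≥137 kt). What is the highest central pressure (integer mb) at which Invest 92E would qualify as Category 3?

Category 3 begins at V = 96 kt.
Required ΔP = (96/6.78)^(1/0.64) = 14.159^1.562 ≈ 62.88 mb.
P_c ≤ 1011 − 62.88 = 948.12, so the highest integer P_c is 948 mb.

948 mb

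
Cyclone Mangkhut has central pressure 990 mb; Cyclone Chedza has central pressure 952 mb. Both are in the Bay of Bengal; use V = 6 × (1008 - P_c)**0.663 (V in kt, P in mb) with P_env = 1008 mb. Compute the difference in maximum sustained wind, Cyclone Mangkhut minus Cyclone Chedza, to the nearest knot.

-46 kt

Cyclone Mangkhut: ΔP = 18; V ≈ 6 × 18^0.663 ≈ 40.78 kt.
Cyclone Chedza: ΔP = 56; V ≈ 6 × 56^0.663 ≈ 86.54 kt.
Difference ≈ 40.78 − 86.54 = -45.76 → -46 kt.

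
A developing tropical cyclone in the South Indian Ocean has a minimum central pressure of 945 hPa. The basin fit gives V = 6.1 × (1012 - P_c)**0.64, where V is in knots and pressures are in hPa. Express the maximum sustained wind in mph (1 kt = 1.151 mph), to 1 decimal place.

103.5 mph

ΔP = 1012 − 945 = 67 hPa.
V ≈ 6.1 × 67^0.64 = 6.1 × 14.746 ≈ 89.953 kt.
89.953 × 1.151 ≈ 103.54 mph → 103.5 mph.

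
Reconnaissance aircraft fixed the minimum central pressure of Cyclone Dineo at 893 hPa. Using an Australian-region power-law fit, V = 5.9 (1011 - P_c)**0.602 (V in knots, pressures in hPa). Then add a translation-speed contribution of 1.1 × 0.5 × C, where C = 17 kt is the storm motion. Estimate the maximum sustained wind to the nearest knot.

114 kt

ΔP = 1011 − 893 = 118 hPa.
118^0.602 ≈ 17.671.
V ≈ 5.9 × 17.671 ≈ 104.3 kt.
Translation term: 1.1 × 0.5 × 17 = 9.35 kt.
Corrected V ≈ 113.65 kt → 114 kt.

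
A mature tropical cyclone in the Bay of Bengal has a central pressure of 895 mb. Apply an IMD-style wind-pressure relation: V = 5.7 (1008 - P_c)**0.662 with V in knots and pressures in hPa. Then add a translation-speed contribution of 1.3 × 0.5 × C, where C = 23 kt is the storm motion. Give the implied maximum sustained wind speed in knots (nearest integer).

ΔP = 1008 − 895 = 113 mb.
113^0.662 ≈ 22.863.
V ≈ 5.7 × 22.863 ≈ 130.3 kt.
Translation term: 1.3 × 0.5 × 23 = 14.95 kt.
Corrected V ≈ 145.25 kt → 145 kt.

145 kt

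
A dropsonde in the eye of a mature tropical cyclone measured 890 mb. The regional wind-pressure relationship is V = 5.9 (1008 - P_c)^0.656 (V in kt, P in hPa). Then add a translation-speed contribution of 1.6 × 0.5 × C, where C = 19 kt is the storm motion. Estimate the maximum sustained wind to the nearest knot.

ΔP = 1008 − 890 = 118 mb.
118^0.656 ≈ 22.864.
V ≈ 5.9 × 22.864 ≈ 134.9 kt.
Translation term: 1.6 × 0.5 × 19 = 15.2 kt.
Corrected V ≈ 150.1 kt → 150 kt.

150 kt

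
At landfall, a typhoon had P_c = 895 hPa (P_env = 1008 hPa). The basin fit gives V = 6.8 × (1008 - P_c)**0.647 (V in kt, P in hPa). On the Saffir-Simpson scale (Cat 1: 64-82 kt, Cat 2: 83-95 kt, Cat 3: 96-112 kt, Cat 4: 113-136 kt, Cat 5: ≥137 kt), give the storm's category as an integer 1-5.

5

ΔP = 1008 − 895 = 113 hPa.
V ≈ 6.8 × 113^0.647 = 6.8 × 21.30 ≈ 145 kt.
145 kt falls in the Category 5 band.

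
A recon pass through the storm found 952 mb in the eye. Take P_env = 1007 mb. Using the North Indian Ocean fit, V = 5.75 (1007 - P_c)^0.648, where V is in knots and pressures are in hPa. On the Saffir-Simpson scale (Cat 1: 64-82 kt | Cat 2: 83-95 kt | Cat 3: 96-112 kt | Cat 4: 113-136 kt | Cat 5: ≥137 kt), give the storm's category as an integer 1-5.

1

ΔP = 1007 − 952 = 55 mb.
V ≈ 5.75 × 55^0.648 = 5.75 × 13.42 ≈ 77 kt.
77 kt falls in the Category 1 band.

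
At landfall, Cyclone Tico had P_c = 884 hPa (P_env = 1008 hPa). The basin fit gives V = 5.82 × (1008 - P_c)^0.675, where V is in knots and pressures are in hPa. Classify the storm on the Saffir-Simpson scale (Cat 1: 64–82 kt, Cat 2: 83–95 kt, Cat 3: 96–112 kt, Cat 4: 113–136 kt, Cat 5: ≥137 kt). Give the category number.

5

ΔP = 1008 − 884 = 124 hPa.
V ≈ 5.82 × 124^0.675 = 5.82 × 25.89 ≈ 151 kt.
151 kt falls in the Category 5 band.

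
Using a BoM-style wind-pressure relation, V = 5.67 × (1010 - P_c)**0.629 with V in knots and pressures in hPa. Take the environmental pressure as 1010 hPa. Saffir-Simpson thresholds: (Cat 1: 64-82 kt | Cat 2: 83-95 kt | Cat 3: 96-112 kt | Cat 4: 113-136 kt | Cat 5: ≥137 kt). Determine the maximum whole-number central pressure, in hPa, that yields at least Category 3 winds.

920 hPa

Category 3 begins at V = 96 kt.
Required ΔP = (96/5.67)^(1/0.629) = 16.931^1.590 ≈ 89.83 hPa.
P_c ≤ 1010 − 89.83 = 920.17, so the highest integer P_c is 920 hPa.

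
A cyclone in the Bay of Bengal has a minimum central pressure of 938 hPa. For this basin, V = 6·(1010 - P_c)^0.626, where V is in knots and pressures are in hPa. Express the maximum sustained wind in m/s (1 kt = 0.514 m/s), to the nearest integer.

45 m/s

ΔP = 1010 − 938 = 72 hPa.
V ≈ 6 × 72^0.626 = 6 × 14.544 ≈ 87.265 kt.
87.265 × 0.514 ≈ 44.85 m/s → 45 m/s.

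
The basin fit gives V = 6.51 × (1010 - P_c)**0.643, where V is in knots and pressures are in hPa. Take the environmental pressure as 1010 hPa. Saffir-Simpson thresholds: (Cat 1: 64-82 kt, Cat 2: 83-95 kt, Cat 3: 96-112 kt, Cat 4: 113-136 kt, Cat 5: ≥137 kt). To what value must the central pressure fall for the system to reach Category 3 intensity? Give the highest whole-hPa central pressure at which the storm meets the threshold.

Category 3 begins at V = 96 kt.
Required ΔP = (96/6.51)^(1/0.643) = 14.747^1.555 ≈ 65.70 hPa.
P_c ≤ 1010 − 65.70 = 944.30, so the highest integer P_c is 944 hPa.

944 hPa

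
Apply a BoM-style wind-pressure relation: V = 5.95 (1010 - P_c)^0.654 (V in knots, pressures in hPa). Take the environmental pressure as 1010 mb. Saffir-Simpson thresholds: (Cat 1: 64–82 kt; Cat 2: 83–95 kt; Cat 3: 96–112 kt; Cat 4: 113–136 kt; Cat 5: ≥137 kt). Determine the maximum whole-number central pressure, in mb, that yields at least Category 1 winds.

Category 1 begins at V = 64 kt.
Required ΔP = (64/5.95)^(1/0.654) = 10.756^1.529 ≈ 37.80 mb.
P_c ≤ 1010 − 37.80 = 972.20, so the highest integer P_c is 972 mb.

972 mb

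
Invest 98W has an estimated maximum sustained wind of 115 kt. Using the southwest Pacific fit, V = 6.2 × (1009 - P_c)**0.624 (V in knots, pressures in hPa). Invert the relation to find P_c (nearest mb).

ΔP = (V / 6.2)^(1/0.624) = (115/6.2)^1.603.
115/6.2 = 18.548; 18.548^1.603 ≈ 107.78 mb.
P_c = 1009 − 107.78 = 901.22 ≈ 901 mb.

901 mb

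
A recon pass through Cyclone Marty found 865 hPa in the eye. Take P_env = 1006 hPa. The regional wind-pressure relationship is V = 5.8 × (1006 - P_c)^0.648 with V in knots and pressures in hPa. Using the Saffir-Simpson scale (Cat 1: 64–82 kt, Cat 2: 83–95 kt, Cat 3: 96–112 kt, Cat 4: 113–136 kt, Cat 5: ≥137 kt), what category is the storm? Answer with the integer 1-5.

5

ΔP = 1006 − 865 = 141 hPa.
V ≈ 5.8 × 141^0.648 = 5.8 × 24.70 ≈ 143 kt.
143 kt falls in the Category 5 band.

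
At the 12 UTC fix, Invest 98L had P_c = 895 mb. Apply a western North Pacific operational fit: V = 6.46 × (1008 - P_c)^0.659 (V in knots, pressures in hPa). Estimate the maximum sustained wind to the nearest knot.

ΔP = 1008 − 895 = 113 mb.
113^0.659 ≈ 22.541.
V ≈ 6.46 × 22.541 ≈ 145.6 kt.

146 kt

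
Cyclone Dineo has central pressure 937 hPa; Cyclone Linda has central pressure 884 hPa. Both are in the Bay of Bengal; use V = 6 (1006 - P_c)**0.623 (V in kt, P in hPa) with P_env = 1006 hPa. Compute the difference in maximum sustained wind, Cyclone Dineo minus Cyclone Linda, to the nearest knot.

Cyclone Dineo: ΔP = 69; V ≈ 6 × 69^0.623 ≈ 83.90 kt.
Cyclone Linda: ΔP = 122; V ≈ 6 × 122^0.623 ≈ 119.66 kt.
Difference ≈ 83.90 − 119.66 = -35.76 → -36 kt.

-36 kt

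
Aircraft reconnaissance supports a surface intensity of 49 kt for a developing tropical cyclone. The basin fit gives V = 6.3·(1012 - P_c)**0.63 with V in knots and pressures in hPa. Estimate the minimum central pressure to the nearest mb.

986 mb

ΔP = (V / 6.3)^(1/0.63) = (49/6.3)^1.587.
49/6.3 = 7.778; 7.778^1.587 ≈ 25.95 mb.
P_c = 1012 − 25.95 = 986.05 ≈ 986 mb.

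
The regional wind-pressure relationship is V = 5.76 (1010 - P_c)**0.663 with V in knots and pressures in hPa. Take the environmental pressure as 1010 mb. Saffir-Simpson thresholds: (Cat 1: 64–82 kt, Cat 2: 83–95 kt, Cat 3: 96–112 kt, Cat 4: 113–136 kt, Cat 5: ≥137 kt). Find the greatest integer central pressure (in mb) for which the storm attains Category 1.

972 mb

Category 1 begins at V = 64 kt.
Required ΔP = (64/5.76)^(1/0.663) = 11.111^1.508 ≈ 37.78 mb.
P_c ≤ 1010 − 37.78 = 972.22, so the highest integer P_c is 972 mb.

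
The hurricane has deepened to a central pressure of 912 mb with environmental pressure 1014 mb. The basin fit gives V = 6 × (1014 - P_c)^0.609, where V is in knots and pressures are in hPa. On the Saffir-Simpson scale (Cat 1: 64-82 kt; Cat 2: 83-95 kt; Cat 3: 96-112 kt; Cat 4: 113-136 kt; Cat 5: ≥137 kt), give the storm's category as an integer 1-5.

ΔP = 1014 − 912 = 102 mb.
V ≈ 6 × 102^0.609 = 6 × 16.72 ≈ 100 kt.
100 kt falls in the Category 3 band.

3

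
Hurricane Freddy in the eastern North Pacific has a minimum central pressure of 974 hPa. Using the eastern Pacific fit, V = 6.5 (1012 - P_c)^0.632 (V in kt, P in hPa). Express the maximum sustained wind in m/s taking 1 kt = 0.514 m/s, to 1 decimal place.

ΔP = 1012 − 974 = 38 hPa.
V ≈ 6.5 × 38^0.632 = 6.5 × 9.964 ≈ 64.764 kt.
64.764 × 0.514 ≈ 33.29 m/s → 33.3 m/s.

33.3 m/s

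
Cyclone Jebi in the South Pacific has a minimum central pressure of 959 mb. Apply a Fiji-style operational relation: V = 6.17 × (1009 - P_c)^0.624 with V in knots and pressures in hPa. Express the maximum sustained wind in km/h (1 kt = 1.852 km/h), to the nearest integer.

131 km/h

ΔP = 1009 − 959 = 50 mb.
V ≈ 6.17 × 50^0.624 = 6.17 × 11.486 ≈ 70.867 kt.
70.867 × 1.852 ≈ 131.25 km/h → 131 km/h.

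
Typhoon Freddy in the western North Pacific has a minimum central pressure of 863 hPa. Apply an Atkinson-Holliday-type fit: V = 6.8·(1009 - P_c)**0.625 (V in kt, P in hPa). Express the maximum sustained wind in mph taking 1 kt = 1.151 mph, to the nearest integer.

ΔP = 1009 − 863 = 146 hPa.
V ≈ 6.8 × 146^0.625 = 6.8 × 22.528 ≈ 153.190 kt.
153.190 × 1.151 ≈ 176.32 mph → 176 mph.

176 mph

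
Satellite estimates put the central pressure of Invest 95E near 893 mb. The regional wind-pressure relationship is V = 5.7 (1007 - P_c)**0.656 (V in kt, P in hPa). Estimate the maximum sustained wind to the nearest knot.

127 kt

ΔP = 1007 − 893 = 114 mb.
114^0.656 ≈ 22.353.
V ≈ 5.7 × 22.353 ≈ 127.4 kt.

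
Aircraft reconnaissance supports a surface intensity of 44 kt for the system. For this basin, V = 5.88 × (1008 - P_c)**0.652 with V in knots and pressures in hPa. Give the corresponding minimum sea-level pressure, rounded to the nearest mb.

ΔP = (V / 5.88)^(1/0.652) = (44/5.88)^1.534.
44/5.88 = 7.483; 7.483^1.534 ≈ 21.91 mb.
P_c = 1008 − 21.91 = 986.09 ≈ 986 mb.

986 mb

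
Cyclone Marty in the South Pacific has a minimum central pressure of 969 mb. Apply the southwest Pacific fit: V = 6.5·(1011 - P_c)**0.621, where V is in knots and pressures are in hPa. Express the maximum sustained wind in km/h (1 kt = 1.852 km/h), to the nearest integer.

ΔP = 1011 − 969 = 42 mb.
V ≈ 6.5 × 42^0.621 = 6.5 × 10.187 ≈ 66.214 kt.
66.214 × 1.852 ≈ 122.63 km/h → 123 km/h.

123 km/h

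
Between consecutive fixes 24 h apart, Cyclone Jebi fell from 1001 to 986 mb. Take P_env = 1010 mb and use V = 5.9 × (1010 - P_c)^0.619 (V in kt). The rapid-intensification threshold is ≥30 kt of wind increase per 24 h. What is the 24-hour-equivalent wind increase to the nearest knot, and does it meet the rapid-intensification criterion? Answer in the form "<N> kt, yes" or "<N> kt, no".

19 kt, no

V₁: ΔP = 9, V ≈ 5.9 × 9^0.619 ≈ 22.99 kt.
V₂: ΔP = 24, V ≈ 5.9 × 24^0.619 ≈ 42.19 kt.
ΔV over 24 h = 19.20 kt → 24 h equivalent = 19.20 × 24/24 ≈ 19.20 kt.
19 kt < 30 kt ⇒ not rapid intensification.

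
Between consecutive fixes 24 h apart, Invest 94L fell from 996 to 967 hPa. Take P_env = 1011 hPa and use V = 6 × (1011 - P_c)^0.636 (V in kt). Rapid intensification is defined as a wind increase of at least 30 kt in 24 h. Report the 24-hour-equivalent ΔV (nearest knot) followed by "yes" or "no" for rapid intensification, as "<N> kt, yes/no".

33 kt, yes

V₁: ΔP = 15, V ≈ 6 × 15^0.636 ≈ 33.58 kt.
V₂: ΔP = 44, V ≈ 6 × 44^0.636 ≈ 66.59 kt.
ΔV over 24 h = 33.01 kt → 24 h equivalent = 33.01 × 24/24 ≈ 33.01 kt.
33 kt ≥ 30 kt ⇒ rapid intensification.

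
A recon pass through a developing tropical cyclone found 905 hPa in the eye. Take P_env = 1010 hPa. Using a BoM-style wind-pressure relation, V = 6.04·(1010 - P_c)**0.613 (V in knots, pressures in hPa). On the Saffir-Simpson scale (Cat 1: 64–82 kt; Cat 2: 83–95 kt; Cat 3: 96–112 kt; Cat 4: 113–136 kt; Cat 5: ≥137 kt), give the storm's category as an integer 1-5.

3

ΔP = 1010 − 905 = 105 hPa.
V ≈ 6.04 × 105^0.613 = 6.04 × 17.34 ≈ 105 kt.
105 kt falls in the Category 3 band.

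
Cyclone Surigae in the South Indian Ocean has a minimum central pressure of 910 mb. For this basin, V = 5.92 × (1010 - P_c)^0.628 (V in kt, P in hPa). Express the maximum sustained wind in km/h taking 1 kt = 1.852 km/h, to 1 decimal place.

197.7 km/h

ΔP = 1010 − 910 = 100 mb.
V ≈ 5.92 × 100^0.628 = 5.92 × 18.030 ≈ 106.739 kt.
106.739 × 1.852 ≈ 197.68 km/h → 197.7 km/h.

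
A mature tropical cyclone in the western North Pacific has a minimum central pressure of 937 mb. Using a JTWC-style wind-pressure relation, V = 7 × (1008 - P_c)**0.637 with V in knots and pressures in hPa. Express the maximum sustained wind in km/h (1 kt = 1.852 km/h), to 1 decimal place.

ΔP = 1008 − 937 = 71 mb.
V ≈ 7 × 71^0.637 = 7 × 15.110 ≈ 105.767 kt.
105.767 × 1.852 ≈ 195.88 km/h → 195.9 km/h.

195.9 km/h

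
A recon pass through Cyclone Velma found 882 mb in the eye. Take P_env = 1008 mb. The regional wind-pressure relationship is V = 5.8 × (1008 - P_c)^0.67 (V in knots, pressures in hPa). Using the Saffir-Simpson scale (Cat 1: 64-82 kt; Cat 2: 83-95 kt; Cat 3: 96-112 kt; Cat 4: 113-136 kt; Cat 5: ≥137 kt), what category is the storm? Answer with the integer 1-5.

ΔP = 1008 − 882 = 126 mb.
V ≈ 5.8 × 126^0.67 = 5.8 × 25.54 ≈ 148 kt.
148 kt falls in the Category 5 band.

5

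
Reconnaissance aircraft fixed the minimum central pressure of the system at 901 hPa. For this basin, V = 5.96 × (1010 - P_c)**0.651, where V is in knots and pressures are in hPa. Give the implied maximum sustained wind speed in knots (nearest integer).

126 kt

ΔP = 1010 − 901 = 109 hPa.
109^0.651 ≈ 21.201.
V ≈ 5.96 × 21.201 ≈ 126.4 kt.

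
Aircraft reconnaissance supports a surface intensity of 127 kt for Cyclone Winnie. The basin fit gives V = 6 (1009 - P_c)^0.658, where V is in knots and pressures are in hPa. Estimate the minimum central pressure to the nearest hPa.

906 hPa

ΔP = (V / 6)^(1/0.658) = (127/6)^1.520.
127/6 = 21.167; 21.167^1.520 ≈ 103.44 hPa.
P_c = 1009 − 103.44 = 905.56 ≈ 906 hPa.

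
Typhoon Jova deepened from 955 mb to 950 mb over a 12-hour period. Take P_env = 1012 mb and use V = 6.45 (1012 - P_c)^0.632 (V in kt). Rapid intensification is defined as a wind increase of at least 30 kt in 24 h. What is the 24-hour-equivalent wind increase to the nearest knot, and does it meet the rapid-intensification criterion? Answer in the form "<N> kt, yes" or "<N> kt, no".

V₁: ΔP = 57, V ≈ 6.45 × 57^0.632 ≈ 83.04 kt.
V₂: ΔP = 62, V ≈ 6.45 × 62^0.632 ≈ 87.57 kt.
ΔV over 12 h = 4.53 kt → 24 h equivalent = 4.53 × 24/12 ≈ 9.06 kt.
9 kt < 30 kt ⇒ not rapid intensification.

9 kt, no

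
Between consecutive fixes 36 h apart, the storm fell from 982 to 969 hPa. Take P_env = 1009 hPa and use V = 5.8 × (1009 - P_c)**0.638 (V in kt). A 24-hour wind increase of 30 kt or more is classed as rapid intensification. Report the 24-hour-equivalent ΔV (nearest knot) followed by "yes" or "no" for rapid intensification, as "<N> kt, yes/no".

V₁: ΔP = 27, V ≈ 5.8 × 27^0.638 ≈ 47.49 kt.
V₂: ΔP = 40, V ≈ 5.8 × 40^0.638 ≈ 61.03 kt.
ΔV over 36 h = 13.54 kt → 24 h equivalent = 13.54 × 24/36 ≈ 9.03 kt.
9 kt < 30 kt ⇒ not rapid intensification.

9 kt, no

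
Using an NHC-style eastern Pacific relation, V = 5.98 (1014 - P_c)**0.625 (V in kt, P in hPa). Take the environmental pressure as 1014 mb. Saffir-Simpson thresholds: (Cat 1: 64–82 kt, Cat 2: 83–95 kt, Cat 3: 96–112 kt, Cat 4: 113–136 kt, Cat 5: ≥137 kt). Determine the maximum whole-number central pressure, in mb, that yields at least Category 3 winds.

929 mb

Category 3 begins at V = 96 kt.
Required ΔP = (96/5.98)^(1/0.625) = 16.054^1.600 ≈ 84.90 mb.
P_c ≤ 1014 − 84.90 = 929.10, so the highest integer P_c is 929 mb.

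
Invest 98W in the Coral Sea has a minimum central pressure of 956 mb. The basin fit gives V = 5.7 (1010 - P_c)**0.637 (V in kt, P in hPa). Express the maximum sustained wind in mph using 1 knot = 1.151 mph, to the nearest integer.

ΔP = 1010 − 956 = 54 mb.
V ≈ 5.7 × 54^0.637 = 5.7 × 12.692 ≈ 72.345 kt.
72.345 × 1.151 ≈ 83.27 mph → 83 mph.

83 mph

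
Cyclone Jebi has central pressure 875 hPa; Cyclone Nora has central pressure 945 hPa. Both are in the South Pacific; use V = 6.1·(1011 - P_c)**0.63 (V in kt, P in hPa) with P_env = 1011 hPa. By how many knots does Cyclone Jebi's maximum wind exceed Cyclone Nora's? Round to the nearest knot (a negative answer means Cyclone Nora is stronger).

49 kt

Cyclone Jebi: ΔP = 136; V ≈ 6.1 × 136^0.63 ≈ 134.73 kt.
Cyclone Nora: ΔP = 66; V ≈ 6.1 × 66^0.63 ≈ 85.44 kt.
Difference ≈ 134.73 − 85.44 = 49.29 → 49 kt.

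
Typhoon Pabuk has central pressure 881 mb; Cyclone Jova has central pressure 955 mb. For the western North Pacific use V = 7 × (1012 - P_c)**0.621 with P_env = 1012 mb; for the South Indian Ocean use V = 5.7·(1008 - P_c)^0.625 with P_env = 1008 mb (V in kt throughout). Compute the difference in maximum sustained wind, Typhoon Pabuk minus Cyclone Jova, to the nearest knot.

Typhoon Pabuk: ΔP = 131; V ≈ 7 × 131^0.621 ≈ 144.52 kt.
Cyclone Jova: ΔP = 53; V ≈ 5.7 × 53^0.625 ≈ 68.16 kt.
Difference ≈ 144.52 − 68.16 = 76.36 → 76 kt.

76 kt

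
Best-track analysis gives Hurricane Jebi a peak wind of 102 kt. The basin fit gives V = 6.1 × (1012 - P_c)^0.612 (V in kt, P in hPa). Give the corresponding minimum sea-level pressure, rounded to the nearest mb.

912 mb

ΔP = (V / 6.1)^(1/0.612) = (102/6.1)^1.634.
102/6.1 = 16.721; 16.721^1.634 ≈ 99.73 mb.
P_c = 1012 − 99.73 = 912.27 ≈ 912 mb.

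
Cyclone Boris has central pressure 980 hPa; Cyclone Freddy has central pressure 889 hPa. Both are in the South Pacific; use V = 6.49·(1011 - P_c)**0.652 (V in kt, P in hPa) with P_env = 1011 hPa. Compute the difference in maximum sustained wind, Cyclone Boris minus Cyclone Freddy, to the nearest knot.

-88 kt

Cyclone Boris: ΔP = 31; V ≈ 6.49 × 31^0.652 ≈ 60.90 kt.
Cyclone Freddy: ΔP = 122; V ≈ 6.49 × 122^0.652 ≈ 148.78 kt.
Difference ≈ 60.90 − 148.78 = -87.88 → -88 kt.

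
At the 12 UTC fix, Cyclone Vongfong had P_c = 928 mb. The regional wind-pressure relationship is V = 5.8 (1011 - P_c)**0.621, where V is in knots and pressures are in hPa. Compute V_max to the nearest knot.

90 kt

ΔP = 1011 − 928 = 83 mb.
83^0.621 ≈ 15.551.
V ≈ 5.8 × 15.551 ≈ 90.2 kt.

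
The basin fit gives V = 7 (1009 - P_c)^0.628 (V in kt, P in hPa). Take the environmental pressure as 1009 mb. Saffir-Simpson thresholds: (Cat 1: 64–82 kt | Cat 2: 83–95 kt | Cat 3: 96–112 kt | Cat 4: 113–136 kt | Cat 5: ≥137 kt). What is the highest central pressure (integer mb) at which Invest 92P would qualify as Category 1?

Category 1 begins at V = 64 kt.
Required ΔP = (64/7)^(1/0.628) = 9.143^1.592 ≈ 33.91 mb.
P_c ≤ 1009 − 33.91 = 975.09, so the highest integer P_c is 975 mb.

975 mb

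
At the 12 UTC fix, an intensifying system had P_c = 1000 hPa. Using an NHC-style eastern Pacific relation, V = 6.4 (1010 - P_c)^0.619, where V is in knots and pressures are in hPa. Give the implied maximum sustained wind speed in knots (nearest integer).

27 kt

ΔP = 1010 − 1000 = 10 hPa.
10^0.619 ≈ 4.159.
V ≈ 6.4 × 4.159 ≈ 26.6 kt.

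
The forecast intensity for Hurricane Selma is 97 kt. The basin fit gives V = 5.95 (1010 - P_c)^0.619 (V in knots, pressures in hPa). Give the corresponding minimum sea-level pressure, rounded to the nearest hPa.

ΔP = (V / 5.95)^(1/0.619) = (97/5.95)^1.616.
97/5.95 = 16.303; 16.303^1.616 ≈ 90.87 hPa.
P_c = 1010 − 90.87 = 919.13 ≈ 919 hPa.

919 hPa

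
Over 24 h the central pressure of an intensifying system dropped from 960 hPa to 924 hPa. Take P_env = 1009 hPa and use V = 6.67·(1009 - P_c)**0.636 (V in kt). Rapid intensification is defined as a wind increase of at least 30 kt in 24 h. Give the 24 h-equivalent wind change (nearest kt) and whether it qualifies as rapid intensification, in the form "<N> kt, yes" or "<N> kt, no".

V₁: ΔP = 49, V ≈ 6.67 × 49^0.636 ≈ 79.27 kt.
V₂: ΔP = 85, V ≈ 6.67 × 85^0.636 ≈ 112.52 kt.
ΔV over 24 h = 33.25 kt → 24 h equivalent = 33.25 × 24/24 ≈ 33.25 kt.
33 kt ≥ 30 kt ⇒ rapid intensification.

33 kt, yes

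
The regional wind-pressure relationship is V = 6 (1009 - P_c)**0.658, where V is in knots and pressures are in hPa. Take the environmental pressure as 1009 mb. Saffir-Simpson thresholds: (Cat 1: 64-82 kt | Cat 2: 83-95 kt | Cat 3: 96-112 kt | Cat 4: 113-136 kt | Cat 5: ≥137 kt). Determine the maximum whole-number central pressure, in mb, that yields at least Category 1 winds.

972 mb

Category 1 begins at V = 64 kt.
Required ΔP = (64/6)^(1/0.658) = 10.667^1.520 ≈ 36.51 mb.
P_c ≤ 1009 − 36.51 = 972.49, so the highest integer P_c is 972 mb.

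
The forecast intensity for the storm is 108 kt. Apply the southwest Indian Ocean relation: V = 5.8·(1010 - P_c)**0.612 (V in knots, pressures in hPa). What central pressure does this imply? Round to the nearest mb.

ΔP = (V / 5.8)^(1/0.612) = (108/5.8)^1.634.
108/5.8 = 18.621; 18.621^1.634 ≈ 118.89 mb.
P_c = 1010 − 118.89 = 891.11 ≈ 891 mb.

891 mb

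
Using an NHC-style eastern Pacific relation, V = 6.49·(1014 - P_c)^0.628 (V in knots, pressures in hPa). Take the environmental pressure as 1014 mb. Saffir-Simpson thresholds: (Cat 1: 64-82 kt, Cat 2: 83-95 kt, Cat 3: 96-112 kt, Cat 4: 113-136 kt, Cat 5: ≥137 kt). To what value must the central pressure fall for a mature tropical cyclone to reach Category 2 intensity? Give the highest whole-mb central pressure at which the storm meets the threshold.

Category 2 begins at V = 83 kt.
Required ΔP = (83/6.49)^(1/0.628) = 12.789^1.592 ≈ 57.87 mb.
P_c ≤ 1014 − 57.87 = 956.13, so the highest integer P_c is 956 mb.

956 mb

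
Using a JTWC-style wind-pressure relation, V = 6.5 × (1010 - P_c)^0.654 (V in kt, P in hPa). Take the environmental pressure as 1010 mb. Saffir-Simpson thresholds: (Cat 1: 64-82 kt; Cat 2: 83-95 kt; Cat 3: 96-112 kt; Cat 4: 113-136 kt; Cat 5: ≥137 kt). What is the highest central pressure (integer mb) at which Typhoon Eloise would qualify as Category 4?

Category 4 begins at V = 113 kt.
Required ΔP = (113/6.5)^(1/0.654) = 17.385^1.529 ≈ 78.75 mb.
P_c ≤ 1010 − 78.75 = 931.25, so the highest integer P_c is 931 mb.

931 mb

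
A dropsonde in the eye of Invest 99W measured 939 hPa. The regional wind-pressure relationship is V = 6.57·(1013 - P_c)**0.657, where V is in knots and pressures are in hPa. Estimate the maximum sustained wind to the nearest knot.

ΔP = 1013 − 939 = 74 hPa.
74^0.657 ≈ 16.908.
V ≈ 6.57 × 16.908 ≈ 111.1 kt.

111 kt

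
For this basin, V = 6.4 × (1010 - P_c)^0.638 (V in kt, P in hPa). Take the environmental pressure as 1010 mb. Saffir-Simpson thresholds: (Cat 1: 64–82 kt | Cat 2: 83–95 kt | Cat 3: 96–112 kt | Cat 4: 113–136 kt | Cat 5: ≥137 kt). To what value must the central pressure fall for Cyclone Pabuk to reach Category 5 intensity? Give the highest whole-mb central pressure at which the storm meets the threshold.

Category 5 begins at V = 137 kt.
Required ΔP = (137/6.4)^(1/0.638) = 21.406^1.567 ≈ 121.76 mb.
P_c ≤ 1010 − 121.76 = 888.24, so the highest integer P_c is 888 mb.

888 mb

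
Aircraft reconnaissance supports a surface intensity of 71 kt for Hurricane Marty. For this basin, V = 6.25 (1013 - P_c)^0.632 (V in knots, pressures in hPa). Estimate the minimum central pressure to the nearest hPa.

ΔP = (V / 6.25)^(1/0.632) = (71/6.25)^1.582.
71/6.25 = 11.360; 11.360^1.582 ≈ 46.76 hPa.
P_c = 1013 − 46.76 = 966.24 ≈ 966 hPa.

966 hPa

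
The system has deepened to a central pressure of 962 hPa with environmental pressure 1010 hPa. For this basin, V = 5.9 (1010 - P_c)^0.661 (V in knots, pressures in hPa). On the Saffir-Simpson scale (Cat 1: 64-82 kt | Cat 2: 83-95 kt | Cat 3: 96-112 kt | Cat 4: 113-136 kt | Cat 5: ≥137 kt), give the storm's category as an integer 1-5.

ΔP = 1010 − 962 = 48 hPa.
V ≈ 5.9 × 48^0.661 = 5.9 × 12.92 ≈ 76 kt.
76 kt falls in the Category 1 band.

1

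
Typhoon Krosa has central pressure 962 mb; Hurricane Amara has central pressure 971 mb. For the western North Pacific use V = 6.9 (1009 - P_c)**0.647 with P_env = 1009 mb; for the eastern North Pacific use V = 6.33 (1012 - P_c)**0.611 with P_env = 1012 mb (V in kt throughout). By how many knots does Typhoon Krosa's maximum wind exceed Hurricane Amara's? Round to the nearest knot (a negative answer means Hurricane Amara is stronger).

22 kt

Typhoon Krosa: ΔP = 47; V ≈ 6.9 × 47^0.647 ≈ 83.31 kt.
Hurricane Amara: ΔP = 41; V ≈ 6.33 × 41^0.611 ≈ 61.21 kt.
Difference ≈ 83.31 − 61.21 = 22.10 → 22 kt.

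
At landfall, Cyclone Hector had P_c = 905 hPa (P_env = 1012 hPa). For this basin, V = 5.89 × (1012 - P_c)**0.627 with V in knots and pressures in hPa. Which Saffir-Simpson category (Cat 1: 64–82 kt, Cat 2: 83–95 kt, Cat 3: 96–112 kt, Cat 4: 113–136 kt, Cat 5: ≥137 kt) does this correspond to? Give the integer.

ΔP = 1012 − 905 = 107 hPa.
V ≈ 5.89 × 107^0.627 = 5.89 × 18.73 ≈ 110 kt.
110 kt falls in the Category 3 band.

3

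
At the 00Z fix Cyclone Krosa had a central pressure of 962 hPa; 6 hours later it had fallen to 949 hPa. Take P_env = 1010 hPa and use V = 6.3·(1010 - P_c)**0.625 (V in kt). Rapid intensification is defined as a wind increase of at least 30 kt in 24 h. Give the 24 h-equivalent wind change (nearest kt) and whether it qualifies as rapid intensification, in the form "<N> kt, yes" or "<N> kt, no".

V₁: ΔP = 48, V ≈ 6.3 × 48^0.625 ≈ 70.81 kt.
V₂: ΔP = 61, V ≈ 6.3 × 61^0.625 ≈ 82.26 kt.
ΔV over 6 h = 11.45 kt → 24 h equivalent = 11.45 × 24/6 ≈ 45.80 kt.
46 kt ≥ 30 kt ⇒ rapid intensification.

46 kt, yes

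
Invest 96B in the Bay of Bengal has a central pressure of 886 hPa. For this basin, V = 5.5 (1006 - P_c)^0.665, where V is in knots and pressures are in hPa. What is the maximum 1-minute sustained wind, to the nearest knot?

ΔP = 1006 − 886 = 120 hPa.
120^0.665 ≈ 24.135.
V ≈ 5.5 × 24.135 ≈ 132.7 kt.

133 kt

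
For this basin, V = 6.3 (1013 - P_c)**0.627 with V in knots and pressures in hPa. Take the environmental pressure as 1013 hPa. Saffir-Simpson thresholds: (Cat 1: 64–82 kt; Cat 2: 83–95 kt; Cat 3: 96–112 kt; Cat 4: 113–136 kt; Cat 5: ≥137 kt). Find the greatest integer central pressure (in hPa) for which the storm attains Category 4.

Category 4 begins at V = 113 kt.
Required ΔP = (113/6.3)^(1/0.627) = 17.937^1.595 ≈ 99.90 hPa.
P_c ≤ 1013 − 99.90 = 913.10, so the highest integer P_c is 913 hPa.

913 hPa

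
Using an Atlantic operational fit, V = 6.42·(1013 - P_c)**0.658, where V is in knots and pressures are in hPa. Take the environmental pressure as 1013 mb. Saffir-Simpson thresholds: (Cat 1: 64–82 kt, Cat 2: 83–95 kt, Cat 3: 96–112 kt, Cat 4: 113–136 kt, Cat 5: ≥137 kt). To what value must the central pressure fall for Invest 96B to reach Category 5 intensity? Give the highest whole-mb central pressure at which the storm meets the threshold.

908 mb

Category 5 begins at V = 137 kt.
Required ΔP = (137/6.42)^(1/0.658) = 21.340^1.520 ≈ 104.72 mb.
P_c ≤ 1013 − 104.72 = 908.28, so the highest integer P_c is 908 mb.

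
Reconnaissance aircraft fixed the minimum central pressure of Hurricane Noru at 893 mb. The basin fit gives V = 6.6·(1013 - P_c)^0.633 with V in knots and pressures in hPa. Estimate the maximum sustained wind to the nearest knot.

137 kt

ΔP = 1013 − 893 = 120 mb.
120^0.633 ≈ 20.707.
V ≈ 6.6 × 20.707 ≈ 136.7 kt.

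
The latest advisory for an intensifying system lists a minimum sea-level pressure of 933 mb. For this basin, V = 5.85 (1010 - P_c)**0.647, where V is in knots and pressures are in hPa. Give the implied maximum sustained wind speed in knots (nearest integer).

97 kt

ΔP = 1010 − 933 = 77 mb.
77^0.647 ≈ 16.617.
V ≈ 5.85 × 16.617 ≈ 97.2 kt.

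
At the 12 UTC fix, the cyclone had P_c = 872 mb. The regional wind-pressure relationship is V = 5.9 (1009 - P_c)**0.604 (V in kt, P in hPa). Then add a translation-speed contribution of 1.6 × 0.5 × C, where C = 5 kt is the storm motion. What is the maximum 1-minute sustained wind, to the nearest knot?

ΔP = 1009 − 872 = 137 mb.
137^0.604 ≈ 19.524.
V ≈ 5.9 × 19.524 ≈ 115.2 kt.
Translation term: 1.6 × 0.5 × 5 = 4 kt.
Corrected V ≈ 119.2 kt → 119 kt.

119 kt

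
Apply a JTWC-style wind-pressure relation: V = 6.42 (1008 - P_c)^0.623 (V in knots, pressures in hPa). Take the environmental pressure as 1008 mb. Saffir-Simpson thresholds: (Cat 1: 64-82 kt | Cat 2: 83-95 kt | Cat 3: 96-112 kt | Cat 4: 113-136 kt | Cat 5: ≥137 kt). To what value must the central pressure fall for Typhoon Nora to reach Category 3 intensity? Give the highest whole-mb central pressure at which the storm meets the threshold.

931 mb

Category 3 begins at V = 96 kt.
Required ΔP = (96/6.42)^(1/0.623) = 14.953^1.605 ≈ 76.84 mb.
P_c ≤ 1008 − 76.84 = 931.16, so the highest integer P_c is 931 mb.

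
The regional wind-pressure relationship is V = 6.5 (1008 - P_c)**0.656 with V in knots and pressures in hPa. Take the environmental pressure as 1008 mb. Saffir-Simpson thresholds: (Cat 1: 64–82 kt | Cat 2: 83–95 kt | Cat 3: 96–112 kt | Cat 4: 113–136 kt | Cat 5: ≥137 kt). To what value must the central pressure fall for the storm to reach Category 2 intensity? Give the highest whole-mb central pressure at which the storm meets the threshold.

959 mb

Category 2 begins at V = 83 kt.
Required ΔP = (83/6.5)^(1/0.656) = 12.769^1.524 ≈ 48.55 mb.
P_c ≤ 1008 − 48.55 = 959.45, so the highest integer P_c is 959 mb.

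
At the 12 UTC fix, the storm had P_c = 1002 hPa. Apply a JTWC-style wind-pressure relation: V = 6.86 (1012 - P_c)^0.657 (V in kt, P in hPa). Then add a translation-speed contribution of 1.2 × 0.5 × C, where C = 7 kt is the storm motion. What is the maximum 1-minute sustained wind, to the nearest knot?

35 kt

ΔP = 1012 − 1002 = 10 hPa.
10^0.657 ≈ 4.539.
V ≈ 6.86 × 4.539 ≈ 31.1 kt.
Translation term: 1.2 × 0.5 × 7 = 4.2 kt.
Corrected V ≈ 35.3 kt → 35 kt.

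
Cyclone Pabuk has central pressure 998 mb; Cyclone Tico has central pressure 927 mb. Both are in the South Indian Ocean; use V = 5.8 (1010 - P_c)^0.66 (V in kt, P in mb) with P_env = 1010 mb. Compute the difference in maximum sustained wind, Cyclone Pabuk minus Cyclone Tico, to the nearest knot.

Cyclone Pabuk: ΔP = 12; V ≈ 5.8 × 12^0.66 ≈ 29.90 kt.
Cyclone Tico: ΔP = 83; V ≈ 5.8 × 83^0.66 ≈ 107.16 kt.
Difference ≈ 29.90 − 107.16 = -77.26 → -77 kt.

-77 kt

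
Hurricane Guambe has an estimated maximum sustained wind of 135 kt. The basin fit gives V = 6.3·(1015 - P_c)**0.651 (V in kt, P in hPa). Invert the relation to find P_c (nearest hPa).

ΔP = (V / 6.3)^(1/0.651) = (135/6.3)^1.536.
135/6.3 = 21.429; 21.429^1.536 ≈ 110.80 hPa.
P_c = 1015 − 110.80 = 904.20 ≈ 904 hPa.

904 hPa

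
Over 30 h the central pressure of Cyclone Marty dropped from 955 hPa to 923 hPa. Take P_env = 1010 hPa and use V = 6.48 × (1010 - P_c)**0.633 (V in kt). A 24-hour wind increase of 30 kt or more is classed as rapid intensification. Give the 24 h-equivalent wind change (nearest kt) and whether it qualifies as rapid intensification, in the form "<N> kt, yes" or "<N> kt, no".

22 kt, no

V₁: ΔP = 55, V ≈ 6.48 × 55^0.633 ≈ 81.89 kt.
V₂: ΔP = 87, V ≈ 6.48 × 87^0.633 ≈ 109.47 kt.
ΔV over 30 h = 27.58 kt → 24 h equivalent = 27.58 × 24/30 ≈ 22.06 kt.
22 kt < 30 kt ⇒ not rapid intensification.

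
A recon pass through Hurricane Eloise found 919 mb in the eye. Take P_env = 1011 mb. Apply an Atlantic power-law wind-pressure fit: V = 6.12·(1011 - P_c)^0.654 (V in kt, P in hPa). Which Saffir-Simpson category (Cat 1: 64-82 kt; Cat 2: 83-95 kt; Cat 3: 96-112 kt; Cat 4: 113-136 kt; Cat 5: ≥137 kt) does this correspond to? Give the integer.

ΔP = 1011 − 919 = 92 mb.
V ≈ 6.12 × 92^0.654 = 6.12 × 19.24 ≈ 118 kt.
118 kt falls in the Category 4 band.

4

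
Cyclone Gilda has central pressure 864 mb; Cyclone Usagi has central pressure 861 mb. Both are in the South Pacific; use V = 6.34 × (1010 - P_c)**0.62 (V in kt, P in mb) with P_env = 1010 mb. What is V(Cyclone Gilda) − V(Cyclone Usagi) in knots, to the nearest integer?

-2 kt

Cyclone Gilda: ΔP = 146; V ≈ 6.34 × 146^0.62 ≈ 139.31 kt.
Cyclone Usagi: ΔP = 149; V ≈ 6.34 × 149^0.62 ≈ 141.08 kt.
Difference ≈ 139.31 − 141.08 = -1.77 → -2 kt.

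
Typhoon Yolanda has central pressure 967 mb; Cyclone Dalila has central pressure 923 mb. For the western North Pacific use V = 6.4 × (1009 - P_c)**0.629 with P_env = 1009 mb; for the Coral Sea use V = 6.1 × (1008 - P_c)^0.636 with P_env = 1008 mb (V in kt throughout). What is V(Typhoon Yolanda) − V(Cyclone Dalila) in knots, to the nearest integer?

Typhoon Yolanda: ΔP = 42; V ≈ 6.4 × 42^0.629 ≈ 67.17 kt.
Cyclone Dalila: ΔP = 85; V ≈ 6.1 × 85^0.636 ≈ 102.91 kt.
Difference ≈ 67.17 − 102.91 = -35.74 → -36 kt.

-36 kt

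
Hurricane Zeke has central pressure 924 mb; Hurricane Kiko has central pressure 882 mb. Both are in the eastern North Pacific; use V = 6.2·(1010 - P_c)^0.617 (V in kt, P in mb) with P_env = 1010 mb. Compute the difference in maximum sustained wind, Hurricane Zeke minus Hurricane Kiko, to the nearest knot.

Hurricane Zeke: ΔP = 86; V ≈ 6.2 × 86^0.617 ≈ 96.82 kt.
Hurricane Kiko: ΔP = 128; V ≈ 6.2 × 128^0.617 ≈ 123.75 kt.
Difference ≈ 96.82 − 123.75 = -26.93 → -27 kt.

-27 kt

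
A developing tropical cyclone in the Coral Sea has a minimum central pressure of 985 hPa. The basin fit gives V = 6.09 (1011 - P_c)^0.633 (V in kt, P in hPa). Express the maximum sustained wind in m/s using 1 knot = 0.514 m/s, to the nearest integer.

ΔP = 1011 − 985 = 26 hPa.
V ≈ 6.09 × 26^0.633 = 6.09 × 7.865 ≈ 47.896 kt.
47.896 × 0.514 ≈ 24.62 m/s → 25 m/s.

25 m/s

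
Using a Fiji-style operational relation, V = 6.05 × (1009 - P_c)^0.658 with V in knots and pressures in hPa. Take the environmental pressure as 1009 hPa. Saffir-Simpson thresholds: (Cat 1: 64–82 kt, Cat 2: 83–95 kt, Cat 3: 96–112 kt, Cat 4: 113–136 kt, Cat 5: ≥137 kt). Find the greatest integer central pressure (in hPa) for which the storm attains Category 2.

Category 2 begins at V = 83 kt.
Required ΔP = (83/6.05)^(1/0.658) = 13.719^1.520 ≈ 53.51 hPa.
P_c ≤ 1009 − 53.51 = 955.49, so the highest integer P_c is 955 hPa.

955 hPa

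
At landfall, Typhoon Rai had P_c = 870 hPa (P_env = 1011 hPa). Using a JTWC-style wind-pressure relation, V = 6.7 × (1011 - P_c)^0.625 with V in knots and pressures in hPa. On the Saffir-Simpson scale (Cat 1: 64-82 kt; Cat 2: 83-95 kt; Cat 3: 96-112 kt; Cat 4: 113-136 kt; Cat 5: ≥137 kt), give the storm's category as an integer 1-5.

5

ΔP = 1011 − 870 = 141 hPa.
V ≈ 6.7 × 141^0.625 = 6.7 × 22.04 ≈ 148 kt.
148 kt falls in the Category 5 band.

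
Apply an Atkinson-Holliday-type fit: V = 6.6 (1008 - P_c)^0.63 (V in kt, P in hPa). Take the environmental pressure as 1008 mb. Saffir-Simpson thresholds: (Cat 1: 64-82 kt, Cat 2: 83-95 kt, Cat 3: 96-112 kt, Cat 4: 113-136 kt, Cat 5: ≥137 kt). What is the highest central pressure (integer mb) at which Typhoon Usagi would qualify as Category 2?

Category 2 begins at V = 83 kt.
Required ΔP = (83/6.6)^(1/0.63) = 12.576^1.587 ≈ 55.63 mb.
P_c ≤ 1008 − 55.63 = 952.37, so the highest integer P_c is 952 mb.

952 mb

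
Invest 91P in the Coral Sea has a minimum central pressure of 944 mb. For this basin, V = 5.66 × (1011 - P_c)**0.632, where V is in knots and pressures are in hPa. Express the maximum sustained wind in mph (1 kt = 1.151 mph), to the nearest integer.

93 mph

ΔP = 1011 − 944 = 67 mb.
V ≈ 5.66 × 67^0.632 = 5.66 × 14.259 ≈ 80.704 kt.
80.704 × 1.151 ≈ 92.89 mph → 93 mph.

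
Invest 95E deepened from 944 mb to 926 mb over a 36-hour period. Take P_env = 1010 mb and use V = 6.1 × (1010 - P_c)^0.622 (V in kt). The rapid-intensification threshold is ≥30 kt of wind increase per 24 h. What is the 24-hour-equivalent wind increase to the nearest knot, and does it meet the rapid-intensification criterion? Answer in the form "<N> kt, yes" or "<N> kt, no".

V₁: ΔP = 66, V ≈ 6.1 × 66^0.622 ≈ 82.62 kt.
V₂: ΔP = 84, V ≈ 6.1 × 84^0.622 ≈ 95.99 kt.
ΔV over 36 h = 13.37 kt → 24 h equivalent = 13.37 × 24/36 ≈ 8.91 kt.
9 kt < 30 kt ⇒ not rapid intensification.

9 kt, no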